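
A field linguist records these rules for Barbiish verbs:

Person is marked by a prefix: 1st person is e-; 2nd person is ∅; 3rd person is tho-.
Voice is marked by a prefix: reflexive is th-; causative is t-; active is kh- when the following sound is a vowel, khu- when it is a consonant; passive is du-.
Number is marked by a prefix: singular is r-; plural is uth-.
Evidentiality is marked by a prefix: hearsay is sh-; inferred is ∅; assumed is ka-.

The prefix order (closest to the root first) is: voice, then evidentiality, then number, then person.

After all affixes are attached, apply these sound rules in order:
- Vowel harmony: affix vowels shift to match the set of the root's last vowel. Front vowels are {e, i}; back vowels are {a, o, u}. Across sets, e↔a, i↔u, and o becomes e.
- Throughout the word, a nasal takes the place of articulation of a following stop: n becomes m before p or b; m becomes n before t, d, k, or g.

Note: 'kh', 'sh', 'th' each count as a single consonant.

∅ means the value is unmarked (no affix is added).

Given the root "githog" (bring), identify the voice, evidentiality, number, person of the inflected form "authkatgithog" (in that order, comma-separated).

causative, assumed, plural, 1st person

Segment: e-uth-ka-t-githog.
voice: t- → causative.
evidentiality: ka- → assumed.
number: uth- → plural.
person: e- → 1st person.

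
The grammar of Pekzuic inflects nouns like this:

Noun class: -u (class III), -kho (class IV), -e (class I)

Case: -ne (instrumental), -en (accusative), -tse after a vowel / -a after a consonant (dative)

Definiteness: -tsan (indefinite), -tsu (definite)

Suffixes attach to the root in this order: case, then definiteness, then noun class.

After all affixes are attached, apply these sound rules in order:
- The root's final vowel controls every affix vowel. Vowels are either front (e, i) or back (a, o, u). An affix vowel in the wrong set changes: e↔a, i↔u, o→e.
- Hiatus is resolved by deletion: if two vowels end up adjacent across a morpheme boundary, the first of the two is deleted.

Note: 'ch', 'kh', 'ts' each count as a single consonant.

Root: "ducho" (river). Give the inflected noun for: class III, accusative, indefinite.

Attach case accusative -en → duchoen.
Attach definiteness indefinite -tsan → duchoentsan.
Attach noun class class III -u → duchoentsanu.
Apply vowel harmony: duchoentsanu → duchoantsanu.
Apply vowel deletion: duchoantsanu → duchantsanu.

duchantsanu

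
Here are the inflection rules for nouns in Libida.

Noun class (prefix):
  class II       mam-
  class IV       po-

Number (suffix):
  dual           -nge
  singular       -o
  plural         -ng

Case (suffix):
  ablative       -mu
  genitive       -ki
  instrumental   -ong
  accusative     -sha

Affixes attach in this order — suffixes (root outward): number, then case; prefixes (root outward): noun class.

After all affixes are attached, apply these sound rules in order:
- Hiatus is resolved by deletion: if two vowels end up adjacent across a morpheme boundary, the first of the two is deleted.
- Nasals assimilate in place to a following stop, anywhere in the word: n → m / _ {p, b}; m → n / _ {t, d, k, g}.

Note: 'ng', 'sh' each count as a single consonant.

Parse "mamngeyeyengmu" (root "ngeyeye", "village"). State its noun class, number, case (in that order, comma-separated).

class II, plural, ablative

Segment: mam-ngeyeye-ng-mu.
noun class: mam- → class II.
number: -ng → plural.
case: -mu → ablative.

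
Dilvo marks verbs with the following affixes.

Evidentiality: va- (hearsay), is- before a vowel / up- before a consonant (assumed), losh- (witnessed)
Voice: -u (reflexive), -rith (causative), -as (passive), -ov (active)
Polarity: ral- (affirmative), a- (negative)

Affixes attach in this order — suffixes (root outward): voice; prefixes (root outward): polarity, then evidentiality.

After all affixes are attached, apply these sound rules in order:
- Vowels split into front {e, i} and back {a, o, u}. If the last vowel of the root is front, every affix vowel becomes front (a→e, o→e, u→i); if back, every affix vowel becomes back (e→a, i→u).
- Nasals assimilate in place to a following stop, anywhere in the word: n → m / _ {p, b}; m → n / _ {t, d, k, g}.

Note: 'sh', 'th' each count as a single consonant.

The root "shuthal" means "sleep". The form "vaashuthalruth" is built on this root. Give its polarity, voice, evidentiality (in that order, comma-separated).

Segment: va-a-shuthal-rith.
polarity: a- → negative.
voice: -rith → causative.
evidentiality: va- → hearsay.

negative, causative, hearsay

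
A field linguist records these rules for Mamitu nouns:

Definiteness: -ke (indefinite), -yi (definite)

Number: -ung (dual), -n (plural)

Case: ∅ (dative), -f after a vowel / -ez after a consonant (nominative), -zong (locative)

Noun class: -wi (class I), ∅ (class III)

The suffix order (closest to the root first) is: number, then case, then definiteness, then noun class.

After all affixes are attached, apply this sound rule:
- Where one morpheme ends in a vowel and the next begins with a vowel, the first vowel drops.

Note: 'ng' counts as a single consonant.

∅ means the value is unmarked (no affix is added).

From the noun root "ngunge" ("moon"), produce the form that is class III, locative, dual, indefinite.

Attach number dual -ung → ngungeung.
Attach case locative -zong → ngungeungzong.
Attach definiteness indefinite -ke → ngungeungzongke.
noun class = class III: zero marking, form stays ngungeungzongke.
Apply vowel deletion: ngungeungzongke → ngungungzongke.

ngungungzongke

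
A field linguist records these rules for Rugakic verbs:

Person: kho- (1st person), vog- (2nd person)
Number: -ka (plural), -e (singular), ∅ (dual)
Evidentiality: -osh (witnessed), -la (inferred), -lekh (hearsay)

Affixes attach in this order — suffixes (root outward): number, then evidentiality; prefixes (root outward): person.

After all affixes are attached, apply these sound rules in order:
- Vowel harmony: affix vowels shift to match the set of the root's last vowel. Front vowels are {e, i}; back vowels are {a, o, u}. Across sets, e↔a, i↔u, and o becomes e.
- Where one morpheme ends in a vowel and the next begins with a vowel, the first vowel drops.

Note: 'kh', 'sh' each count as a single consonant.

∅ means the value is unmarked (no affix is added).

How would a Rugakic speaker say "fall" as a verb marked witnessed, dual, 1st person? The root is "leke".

khelekesh

number = dual: zero marking, form stays leke.
Attach person 1st person kho- → kholeke.
Attach evidentiality witnessed -osh → kholekeosh.
Apply vowel harmony: kholekeosh → khelekeesh.
Apply vowel deletion: khelekeesh → khelekesh.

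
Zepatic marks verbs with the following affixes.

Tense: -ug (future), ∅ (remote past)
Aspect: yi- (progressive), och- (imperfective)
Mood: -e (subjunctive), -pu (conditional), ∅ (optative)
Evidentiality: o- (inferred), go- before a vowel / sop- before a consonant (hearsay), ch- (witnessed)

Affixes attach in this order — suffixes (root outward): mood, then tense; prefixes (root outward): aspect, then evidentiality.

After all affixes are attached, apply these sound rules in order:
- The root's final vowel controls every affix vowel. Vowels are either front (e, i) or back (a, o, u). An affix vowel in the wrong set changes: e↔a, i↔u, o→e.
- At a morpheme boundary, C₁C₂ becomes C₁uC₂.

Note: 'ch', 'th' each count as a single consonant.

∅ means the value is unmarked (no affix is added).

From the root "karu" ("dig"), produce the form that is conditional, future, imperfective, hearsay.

goochukarupuug

Attach mood conditional -pu → karupu.
Attach aspect imperfective och- → ochkarupu.
Attach evidentiality hearsay go- (before vowel 'o') → goochkarupu.
Attach tense future -ug → goochkarupuug.
Vowel harmony: no change.
Apply epenthesis: goochkarupuug → goochukarupuug.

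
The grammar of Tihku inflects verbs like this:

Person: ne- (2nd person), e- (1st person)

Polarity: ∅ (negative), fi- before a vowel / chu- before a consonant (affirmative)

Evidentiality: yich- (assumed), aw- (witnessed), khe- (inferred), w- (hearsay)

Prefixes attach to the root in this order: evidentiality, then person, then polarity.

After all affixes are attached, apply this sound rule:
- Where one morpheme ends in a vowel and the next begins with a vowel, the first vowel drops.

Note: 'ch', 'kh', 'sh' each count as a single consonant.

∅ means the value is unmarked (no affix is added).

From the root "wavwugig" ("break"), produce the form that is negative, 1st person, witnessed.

Attach evidentiality witnessed aw- → awwavwugig.
Attach person 1st person e- → eawwavwugig.
polarity = negative: zero marking, form stays eawwavwugig.
Apply vowel deletion: eawwavwugig → awwavwugig.

awwavwugig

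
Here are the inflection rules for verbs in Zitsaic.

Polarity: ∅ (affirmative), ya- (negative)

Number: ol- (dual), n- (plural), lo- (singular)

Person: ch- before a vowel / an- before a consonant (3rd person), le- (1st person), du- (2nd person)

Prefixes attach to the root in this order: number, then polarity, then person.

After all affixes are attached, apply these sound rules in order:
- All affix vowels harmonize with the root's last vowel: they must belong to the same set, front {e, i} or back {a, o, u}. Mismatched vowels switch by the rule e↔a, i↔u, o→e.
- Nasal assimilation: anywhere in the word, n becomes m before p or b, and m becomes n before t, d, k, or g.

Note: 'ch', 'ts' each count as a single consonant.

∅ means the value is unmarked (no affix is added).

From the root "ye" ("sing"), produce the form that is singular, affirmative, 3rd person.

Attach number singular lo- → loye.
polarity = affirmative: zero marking, form stays loye.
Attach person 3rd person an- (before consonant 'l') → anloye.
Apply vowel harmony: anloye → enleye.
Nasal assimilation: no change.

enleye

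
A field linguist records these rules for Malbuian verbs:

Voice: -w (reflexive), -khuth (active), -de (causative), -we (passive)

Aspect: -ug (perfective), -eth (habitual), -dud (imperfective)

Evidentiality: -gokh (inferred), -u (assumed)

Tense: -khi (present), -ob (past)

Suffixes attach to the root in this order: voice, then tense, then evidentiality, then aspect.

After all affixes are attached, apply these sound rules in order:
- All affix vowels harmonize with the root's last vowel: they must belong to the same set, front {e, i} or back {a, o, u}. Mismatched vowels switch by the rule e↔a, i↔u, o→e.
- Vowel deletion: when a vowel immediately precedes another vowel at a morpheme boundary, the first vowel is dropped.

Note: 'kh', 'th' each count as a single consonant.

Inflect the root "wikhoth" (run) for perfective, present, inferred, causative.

Attach voice causative -de → wikhothde.
Attach tense present -khi → wikhothdekhi.
Attach evidentiality inferred -gokh → wikhothdekhigokh.
Attach aspect perfective -ug → wikhothdekhigokhug.
Apply vowel harmony: wikhothdekhigokhug → wikhothdakhugokhug.
Vowel deletion: no change.

wikhothdakhugokhug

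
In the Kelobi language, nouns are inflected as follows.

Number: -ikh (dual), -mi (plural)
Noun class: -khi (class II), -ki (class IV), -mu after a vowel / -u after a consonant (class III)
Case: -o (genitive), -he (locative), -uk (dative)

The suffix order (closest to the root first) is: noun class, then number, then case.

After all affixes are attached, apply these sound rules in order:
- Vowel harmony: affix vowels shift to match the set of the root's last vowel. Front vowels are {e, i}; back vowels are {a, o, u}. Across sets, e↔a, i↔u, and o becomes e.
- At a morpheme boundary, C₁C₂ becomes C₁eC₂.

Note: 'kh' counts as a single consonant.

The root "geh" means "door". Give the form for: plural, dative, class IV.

gehekimiik

Attach noun class class IV -ki → gehki.
Attach number plural -mi → gehkimi.
Attach case dative -uk → gehkimiuk.
Apply vowel harmony: gehkimiuk → gehkimiik.
Apply epenthesis: gehkimiik → gehekimiik.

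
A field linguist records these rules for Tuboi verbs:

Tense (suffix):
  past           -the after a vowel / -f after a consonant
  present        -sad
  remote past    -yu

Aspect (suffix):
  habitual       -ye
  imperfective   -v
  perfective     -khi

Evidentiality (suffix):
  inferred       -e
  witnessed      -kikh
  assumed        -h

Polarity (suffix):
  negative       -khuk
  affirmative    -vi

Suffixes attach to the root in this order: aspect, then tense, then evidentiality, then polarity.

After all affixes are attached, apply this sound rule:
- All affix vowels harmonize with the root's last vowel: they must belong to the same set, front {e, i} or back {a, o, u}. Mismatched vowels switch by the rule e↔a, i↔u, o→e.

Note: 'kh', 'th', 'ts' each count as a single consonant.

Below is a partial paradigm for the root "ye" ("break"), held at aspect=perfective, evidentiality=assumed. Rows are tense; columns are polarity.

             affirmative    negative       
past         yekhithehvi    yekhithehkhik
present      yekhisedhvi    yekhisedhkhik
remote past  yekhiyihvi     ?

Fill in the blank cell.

Attach aspect perfective -khi → yekhi.
Attach tense remote past -yu → yekhiyu.
Attach evidentiality assumed -h → yekhiyuh.
Attach polarity negative -khuk → yekhiyuhkhuk.
Apply vowel harmony: yekhiyuhkhuk → yekhiyihkhik.

yekhiyihkhik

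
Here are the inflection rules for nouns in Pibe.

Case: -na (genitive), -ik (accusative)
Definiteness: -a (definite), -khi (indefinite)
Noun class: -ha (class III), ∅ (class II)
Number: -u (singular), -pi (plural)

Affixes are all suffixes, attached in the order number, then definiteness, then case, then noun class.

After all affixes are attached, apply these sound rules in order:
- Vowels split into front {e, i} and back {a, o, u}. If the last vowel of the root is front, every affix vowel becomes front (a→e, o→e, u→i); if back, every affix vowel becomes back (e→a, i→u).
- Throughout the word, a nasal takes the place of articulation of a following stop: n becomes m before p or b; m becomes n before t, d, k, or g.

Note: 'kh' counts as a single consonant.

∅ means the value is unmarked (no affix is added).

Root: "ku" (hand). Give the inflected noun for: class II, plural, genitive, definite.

Attach number plural -pi → kupi.
Attach definiteness definite -a → kupia.
Attach case genitive -na → kupiana.
noun class = class II: zero marking, form stays kupiana.
Apply vowel harmony: kupiana → kupuana.
Nasal assimilation: no change.

kupuana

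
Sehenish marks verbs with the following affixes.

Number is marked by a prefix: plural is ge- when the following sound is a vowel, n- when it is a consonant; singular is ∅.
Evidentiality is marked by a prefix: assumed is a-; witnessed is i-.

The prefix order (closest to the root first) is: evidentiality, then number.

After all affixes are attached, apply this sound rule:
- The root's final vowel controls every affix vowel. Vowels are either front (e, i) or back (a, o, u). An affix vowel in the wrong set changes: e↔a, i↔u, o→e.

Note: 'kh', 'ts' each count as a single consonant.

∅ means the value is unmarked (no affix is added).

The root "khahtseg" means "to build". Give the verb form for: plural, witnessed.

geikhahtseg

Attach evidentiality witnessed i- → ikhahtseg.
Attach number plural ge- (before vowel 'i') → geikhahtseg.
Vowel harmony: no change.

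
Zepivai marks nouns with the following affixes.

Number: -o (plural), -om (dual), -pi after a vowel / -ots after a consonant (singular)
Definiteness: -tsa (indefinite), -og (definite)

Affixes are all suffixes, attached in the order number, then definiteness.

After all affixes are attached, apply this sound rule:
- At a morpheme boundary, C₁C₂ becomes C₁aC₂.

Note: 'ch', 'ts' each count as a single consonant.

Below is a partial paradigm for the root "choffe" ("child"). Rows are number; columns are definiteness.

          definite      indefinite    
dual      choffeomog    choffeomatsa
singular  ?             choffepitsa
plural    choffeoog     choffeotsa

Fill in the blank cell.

choffepiog

Attach number singular -pi (after vowel 'e') → choffepi.
Attach definiteness definite -og → choffepiog.
Epenthesis: no change.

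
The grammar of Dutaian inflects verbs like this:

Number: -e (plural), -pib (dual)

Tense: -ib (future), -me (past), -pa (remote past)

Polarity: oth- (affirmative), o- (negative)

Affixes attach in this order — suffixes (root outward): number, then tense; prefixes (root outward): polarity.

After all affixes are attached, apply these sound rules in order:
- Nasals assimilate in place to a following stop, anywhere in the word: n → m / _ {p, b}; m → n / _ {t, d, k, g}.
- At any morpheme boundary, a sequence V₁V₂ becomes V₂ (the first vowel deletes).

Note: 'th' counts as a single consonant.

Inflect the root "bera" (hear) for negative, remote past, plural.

oberepa

Attach polarity negative o- → obera.
Attach number plural -e → oberae.
Attach tense remote past -pa → oberaepa.
Nasal assimilation: no change.
Apply vowel deletion: oberaepa → oberepa.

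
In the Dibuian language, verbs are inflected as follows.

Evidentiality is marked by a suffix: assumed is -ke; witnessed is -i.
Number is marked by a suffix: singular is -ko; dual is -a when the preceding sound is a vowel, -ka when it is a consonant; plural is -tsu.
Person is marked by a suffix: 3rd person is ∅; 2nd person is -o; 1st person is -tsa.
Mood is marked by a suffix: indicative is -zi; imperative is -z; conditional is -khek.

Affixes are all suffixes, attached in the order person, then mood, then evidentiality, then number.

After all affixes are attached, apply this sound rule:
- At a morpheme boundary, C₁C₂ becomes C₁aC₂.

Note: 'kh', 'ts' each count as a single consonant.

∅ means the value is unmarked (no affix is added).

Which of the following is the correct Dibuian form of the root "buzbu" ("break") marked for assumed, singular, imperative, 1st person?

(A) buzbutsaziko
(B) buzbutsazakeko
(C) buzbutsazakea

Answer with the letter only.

B

Attach person 1st person -tsa → buzbutsa.
Attach mood imperative -z → buzbutsaz.
Attach evidentiality assumed -ke → buzbutsazke.
Attach number singular -ko → buzbutsazkeko.
Apply epenthesis: buzbutsazkeko → buzbutsazakeko.
So the correct form is buzbutsazakeko, option (B).
(C) buzbutsazakea is wrong: it uses dual instead of singular for number.
(A) buzbutsaziko is wrong: it uses witnessed instead of assumed for evidentiality.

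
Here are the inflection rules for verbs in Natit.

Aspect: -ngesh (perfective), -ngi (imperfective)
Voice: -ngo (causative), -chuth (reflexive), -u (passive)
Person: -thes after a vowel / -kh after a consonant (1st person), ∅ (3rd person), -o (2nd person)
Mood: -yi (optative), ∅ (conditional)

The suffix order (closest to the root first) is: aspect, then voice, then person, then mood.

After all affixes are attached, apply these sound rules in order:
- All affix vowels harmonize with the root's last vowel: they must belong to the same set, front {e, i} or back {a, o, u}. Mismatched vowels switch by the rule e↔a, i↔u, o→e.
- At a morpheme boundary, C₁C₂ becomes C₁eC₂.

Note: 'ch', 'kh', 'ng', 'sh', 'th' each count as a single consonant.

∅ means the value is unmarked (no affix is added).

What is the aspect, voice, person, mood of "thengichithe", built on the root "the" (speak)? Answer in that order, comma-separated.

Segment: the-ngi-chuth-o.
aspect: -ngi → imperfective.
voice: -chuth → reflexive.
person: -o → 2nd person.
mood: ∅ → conditional.

imperfective, reflexive, 2nd person, conditional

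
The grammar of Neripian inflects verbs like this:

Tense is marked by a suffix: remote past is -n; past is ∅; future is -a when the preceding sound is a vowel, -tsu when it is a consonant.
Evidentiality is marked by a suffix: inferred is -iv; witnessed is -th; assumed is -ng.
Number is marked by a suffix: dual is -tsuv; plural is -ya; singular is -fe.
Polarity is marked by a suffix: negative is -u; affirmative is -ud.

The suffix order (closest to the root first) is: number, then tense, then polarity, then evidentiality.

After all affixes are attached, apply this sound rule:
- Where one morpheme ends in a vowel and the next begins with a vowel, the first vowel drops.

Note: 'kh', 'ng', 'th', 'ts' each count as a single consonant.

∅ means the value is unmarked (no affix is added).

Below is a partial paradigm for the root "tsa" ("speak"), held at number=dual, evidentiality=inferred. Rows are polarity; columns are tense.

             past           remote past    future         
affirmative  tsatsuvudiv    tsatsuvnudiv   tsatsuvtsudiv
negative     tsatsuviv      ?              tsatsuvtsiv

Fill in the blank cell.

tsatsuvniv

Attach number dual -tsuv → tsatsuv.
Attach tense remote past -n → tsatsuvn.
Attach polarity negative -u → tsatsuvnu.
Attach evidentiality inferred -iv → tsatsuvnuiv.
Apply vowel deletion: tsatsuvnuiv → tsatsuvniv.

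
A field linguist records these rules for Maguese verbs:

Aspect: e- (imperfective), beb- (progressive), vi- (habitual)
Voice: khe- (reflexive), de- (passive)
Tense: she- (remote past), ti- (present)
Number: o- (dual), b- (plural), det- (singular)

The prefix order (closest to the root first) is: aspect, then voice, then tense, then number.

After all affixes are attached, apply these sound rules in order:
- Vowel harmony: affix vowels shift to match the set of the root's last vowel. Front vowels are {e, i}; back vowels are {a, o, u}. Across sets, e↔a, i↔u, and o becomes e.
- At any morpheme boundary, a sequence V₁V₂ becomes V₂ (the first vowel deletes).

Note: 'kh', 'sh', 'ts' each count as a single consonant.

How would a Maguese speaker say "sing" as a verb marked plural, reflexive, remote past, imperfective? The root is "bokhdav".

Attach aspect imperfective e- → ebokhdav.
Attach voice reflexive khe- → kheebokhdav.
Attach tense remote past she- → shekheebokhdav.
Attach number plural b- → bshekheebokhdav.
Apply vowel harmony: bshekheebokhdav → bshakhaabokhdav.
Apply vowel deletion: bshakhaabokhdav → bshakhabokhdav.

bshakhabokhdav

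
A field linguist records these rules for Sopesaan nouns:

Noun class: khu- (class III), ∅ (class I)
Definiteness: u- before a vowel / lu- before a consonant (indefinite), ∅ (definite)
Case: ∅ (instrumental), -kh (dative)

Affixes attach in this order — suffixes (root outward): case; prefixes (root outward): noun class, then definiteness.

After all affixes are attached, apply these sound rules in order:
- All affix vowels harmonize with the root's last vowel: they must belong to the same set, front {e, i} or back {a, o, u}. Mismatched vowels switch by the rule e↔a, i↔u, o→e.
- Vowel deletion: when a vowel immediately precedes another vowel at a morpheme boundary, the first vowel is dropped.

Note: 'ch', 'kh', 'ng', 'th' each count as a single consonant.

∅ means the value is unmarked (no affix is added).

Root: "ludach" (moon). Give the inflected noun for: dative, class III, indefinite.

lukhuludachkh

Attach case dative -kh → ludachkh.
Attach noun class class III khu- → khuludachkh.
Attach definiteness indefinite lu- (before consonant 'kh') → lukhuludachkh.
Vowel harmony: no change.
Vowel deletion: no change.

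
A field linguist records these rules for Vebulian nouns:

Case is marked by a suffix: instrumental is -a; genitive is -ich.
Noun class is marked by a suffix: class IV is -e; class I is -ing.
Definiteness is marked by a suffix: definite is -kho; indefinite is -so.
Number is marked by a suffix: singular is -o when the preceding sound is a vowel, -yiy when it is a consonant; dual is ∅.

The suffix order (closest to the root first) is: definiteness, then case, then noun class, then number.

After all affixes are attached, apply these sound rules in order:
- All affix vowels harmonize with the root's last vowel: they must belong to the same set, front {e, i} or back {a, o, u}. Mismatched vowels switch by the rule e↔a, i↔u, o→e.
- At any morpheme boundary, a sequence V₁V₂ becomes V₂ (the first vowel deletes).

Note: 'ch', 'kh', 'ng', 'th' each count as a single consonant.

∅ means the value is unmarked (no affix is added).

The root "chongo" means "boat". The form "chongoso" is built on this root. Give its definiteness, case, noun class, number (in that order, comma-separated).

Segment: chongo-so-a-e-o.
definiteness: -so → indefinite.
case: -a → instrumental.
noun class: -e → class IV.
number: -o/yiy → singular.

indefinite, instrumental, class IV, singular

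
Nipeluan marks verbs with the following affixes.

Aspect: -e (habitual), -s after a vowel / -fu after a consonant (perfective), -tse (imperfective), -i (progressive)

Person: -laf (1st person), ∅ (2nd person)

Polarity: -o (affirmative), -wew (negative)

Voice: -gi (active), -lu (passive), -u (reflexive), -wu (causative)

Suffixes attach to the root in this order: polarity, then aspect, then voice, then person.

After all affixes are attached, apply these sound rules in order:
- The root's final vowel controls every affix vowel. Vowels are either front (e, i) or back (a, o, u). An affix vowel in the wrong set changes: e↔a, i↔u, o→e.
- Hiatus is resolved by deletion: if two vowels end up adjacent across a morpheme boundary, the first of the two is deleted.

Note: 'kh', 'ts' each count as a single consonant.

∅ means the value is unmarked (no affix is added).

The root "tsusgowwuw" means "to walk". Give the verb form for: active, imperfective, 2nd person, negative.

Attach polarity negative -wew → tsusgowwuwwew.
Attach aspect imperfective -tse → tsusgowwuwwewtse.
Attach voice active -gi → tsusgowwuwwewtsegi.
person = 2nd person: zero marking, form stays tsusgowwuwwewtsegi.
Apply vowel harmony: tsusgowwuwwewtsegi → tsusgowwuwwawtsagu.
Vowel deletion: no change.

tsusgowwuwwawtsagu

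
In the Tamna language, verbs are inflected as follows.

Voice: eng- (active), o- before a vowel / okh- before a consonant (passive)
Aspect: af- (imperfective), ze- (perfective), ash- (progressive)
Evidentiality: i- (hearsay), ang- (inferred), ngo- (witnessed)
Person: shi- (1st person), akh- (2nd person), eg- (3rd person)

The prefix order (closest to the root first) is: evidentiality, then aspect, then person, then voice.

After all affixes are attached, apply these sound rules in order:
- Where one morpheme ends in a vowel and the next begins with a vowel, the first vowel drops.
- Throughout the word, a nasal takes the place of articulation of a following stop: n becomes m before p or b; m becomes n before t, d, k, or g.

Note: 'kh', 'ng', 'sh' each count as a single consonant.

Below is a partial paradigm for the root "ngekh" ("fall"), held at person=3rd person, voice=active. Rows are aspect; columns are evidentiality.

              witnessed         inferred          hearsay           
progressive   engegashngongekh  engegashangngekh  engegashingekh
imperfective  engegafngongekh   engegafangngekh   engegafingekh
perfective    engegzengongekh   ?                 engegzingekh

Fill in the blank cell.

Attach evidentiality inferred ang- → angngekh.
Attach aspect perfective ze- → zeangngekh.
Attach person 3rd person eg- → egzeangngekh.
Attach voice active eng- → engegzeangngekh.
Apply vowel deletion: engegzeangngekh → engegzangngekh.
Nasal assimilation: no change.

engegzangngekh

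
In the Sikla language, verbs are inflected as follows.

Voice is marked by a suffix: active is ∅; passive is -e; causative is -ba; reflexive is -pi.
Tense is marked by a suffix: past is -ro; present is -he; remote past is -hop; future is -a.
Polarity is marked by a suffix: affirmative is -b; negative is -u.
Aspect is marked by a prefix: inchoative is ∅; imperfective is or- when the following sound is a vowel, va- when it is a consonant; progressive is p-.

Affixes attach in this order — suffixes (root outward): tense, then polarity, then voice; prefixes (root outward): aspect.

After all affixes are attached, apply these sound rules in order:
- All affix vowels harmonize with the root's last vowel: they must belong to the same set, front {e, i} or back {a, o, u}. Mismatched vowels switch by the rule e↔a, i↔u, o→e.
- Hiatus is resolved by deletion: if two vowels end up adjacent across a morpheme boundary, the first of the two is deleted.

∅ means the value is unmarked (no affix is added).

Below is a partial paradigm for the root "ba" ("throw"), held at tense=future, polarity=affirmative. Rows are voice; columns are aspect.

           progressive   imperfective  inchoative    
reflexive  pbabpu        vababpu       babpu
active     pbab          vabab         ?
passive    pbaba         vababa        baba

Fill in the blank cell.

bab

Attach tense future -a → baa.
Attach polarity affirmative -b → baab.
voice = active: zero marking, form stays baab.
aspect = inchoative: zero marking, form stays baab.
Vowel harmony: no change.
Apply vowel deletion: baab → bab.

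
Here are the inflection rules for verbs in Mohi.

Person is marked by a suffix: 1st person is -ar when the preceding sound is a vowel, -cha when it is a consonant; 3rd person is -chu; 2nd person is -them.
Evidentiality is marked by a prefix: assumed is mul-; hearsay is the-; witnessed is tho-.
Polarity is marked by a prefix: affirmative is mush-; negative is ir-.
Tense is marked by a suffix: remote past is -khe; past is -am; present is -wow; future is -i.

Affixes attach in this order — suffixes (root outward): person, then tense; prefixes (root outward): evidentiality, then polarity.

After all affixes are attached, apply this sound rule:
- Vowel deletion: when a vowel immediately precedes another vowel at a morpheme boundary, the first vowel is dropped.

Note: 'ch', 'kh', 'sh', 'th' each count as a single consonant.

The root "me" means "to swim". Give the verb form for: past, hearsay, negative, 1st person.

irthemaram

Attach evidentiality hearsay the- → theme.
Attach person 1st person -ar (after vowel 'e') → themear.
Attach polarity negative ir- → irthemear.
Attach tense past -am → irthemearam.
Apply vowel deletion: irthemearam → irthemaram.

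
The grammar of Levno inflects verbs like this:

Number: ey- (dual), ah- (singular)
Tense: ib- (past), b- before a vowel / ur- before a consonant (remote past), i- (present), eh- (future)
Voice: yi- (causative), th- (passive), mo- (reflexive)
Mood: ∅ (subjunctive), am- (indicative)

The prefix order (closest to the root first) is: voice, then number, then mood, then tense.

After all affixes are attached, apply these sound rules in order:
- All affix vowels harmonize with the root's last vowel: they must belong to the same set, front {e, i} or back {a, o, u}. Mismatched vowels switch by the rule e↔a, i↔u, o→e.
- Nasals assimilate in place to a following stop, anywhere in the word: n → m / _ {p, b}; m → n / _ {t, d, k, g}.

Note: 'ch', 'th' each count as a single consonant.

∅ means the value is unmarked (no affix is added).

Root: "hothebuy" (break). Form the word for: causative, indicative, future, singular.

ahamahyuhothebuy

Attach voice causative yi- → yihothebuy.
Attach number singular ah- → ahyihothebuy.
Attach mood indicative am- → amahyihothebuy.
Attach tense future eh- → ehamahyihothebuy.
Apply vowel harmony: ehamahyihothebuy → ahamahyuhothebuy.
Nasal assimilation: no change.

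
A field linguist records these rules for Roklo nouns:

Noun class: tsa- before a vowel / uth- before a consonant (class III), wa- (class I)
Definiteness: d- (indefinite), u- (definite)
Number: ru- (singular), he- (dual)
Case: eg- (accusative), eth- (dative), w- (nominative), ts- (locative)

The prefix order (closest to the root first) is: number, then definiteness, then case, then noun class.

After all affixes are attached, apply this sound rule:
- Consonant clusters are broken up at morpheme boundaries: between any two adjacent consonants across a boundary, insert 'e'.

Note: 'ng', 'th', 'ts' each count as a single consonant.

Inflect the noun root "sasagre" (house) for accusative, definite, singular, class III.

Attach number singular ru- → rusasagre.
Attach definiteness definite u- → urusasagre.
Attach case accusative eg- → egurusasagre.
Attach noun class class III tsa- (before vowel 'e') → tsaegurusasagre.
Epenthesis: no change.

tsaegurusasagre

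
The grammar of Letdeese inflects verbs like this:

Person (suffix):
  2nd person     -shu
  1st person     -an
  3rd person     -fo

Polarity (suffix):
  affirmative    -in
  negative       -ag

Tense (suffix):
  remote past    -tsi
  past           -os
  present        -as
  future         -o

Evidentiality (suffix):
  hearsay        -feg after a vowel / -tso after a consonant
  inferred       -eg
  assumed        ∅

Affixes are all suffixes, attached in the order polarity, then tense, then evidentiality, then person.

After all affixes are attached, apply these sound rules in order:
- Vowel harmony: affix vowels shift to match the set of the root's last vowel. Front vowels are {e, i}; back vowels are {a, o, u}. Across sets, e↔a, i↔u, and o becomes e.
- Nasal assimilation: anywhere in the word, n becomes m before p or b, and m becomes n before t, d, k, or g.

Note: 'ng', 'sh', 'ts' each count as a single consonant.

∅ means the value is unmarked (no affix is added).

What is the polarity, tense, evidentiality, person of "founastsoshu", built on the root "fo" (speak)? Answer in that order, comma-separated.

affirmative, present, hearsay, 2nd person

Segment: fo-in-as-tso-shu.
polarity: -in → affirmative.
tense: -as → present.
evidentiality: -feg/tso → hearsay.
person: -shu → 2nd person.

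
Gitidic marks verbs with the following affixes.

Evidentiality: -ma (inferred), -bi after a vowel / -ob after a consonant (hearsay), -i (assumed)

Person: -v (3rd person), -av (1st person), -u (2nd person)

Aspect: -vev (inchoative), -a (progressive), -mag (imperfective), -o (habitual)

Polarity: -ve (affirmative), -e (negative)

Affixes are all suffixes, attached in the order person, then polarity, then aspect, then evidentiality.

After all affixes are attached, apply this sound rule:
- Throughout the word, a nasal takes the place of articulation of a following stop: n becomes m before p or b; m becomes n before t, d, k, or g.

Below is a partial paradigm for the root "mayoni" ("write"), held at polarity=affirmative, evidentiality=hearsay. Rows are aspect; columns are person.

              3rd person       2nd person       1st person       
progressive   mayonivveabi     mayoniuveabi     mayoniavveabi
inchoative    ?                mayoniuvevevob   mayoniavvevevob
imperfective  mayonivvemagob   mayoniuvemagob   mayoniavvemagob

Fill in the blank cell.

Attach person 3rd person -v → mayoniv.
Attach polarity affirmative -ve → mayonivve.
Attach aspect inchoative -vev → mayonivvevev.
Attach evidentiality hearsay -ob (after consonant 'v') → mayonivvevevob.
Nasal assimilation: no change.

mayonivvevevob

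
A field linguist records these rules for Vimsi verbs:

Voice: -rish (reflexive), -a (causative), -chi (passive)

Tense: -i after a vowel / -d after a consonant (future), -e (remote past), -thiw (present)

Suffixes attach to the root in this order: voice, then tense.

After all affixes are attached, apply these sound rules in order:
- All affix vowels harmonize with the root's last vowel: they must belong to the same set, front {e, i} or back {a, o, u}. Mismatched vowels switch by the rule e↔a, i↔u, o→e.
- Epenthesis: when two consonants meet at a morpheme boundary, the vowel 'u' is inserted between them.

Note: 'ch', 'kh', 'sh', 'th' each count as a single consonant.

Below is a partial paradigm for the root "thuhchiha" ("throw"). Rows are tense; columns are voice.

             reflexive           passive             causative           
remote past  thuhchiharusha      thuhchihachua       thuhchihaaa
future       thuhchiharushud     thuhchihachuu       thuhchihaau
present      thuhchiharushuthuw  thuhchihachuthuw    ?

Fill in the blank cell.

thuhchihaathuw

Attach voice causative -a → thuhchihaa.
Attach tense present -thiw → thuhchihaathiw.
Apply vowel harmony: thuhchihaathiw → thuhchihaathuw.
Epenthesis: no change.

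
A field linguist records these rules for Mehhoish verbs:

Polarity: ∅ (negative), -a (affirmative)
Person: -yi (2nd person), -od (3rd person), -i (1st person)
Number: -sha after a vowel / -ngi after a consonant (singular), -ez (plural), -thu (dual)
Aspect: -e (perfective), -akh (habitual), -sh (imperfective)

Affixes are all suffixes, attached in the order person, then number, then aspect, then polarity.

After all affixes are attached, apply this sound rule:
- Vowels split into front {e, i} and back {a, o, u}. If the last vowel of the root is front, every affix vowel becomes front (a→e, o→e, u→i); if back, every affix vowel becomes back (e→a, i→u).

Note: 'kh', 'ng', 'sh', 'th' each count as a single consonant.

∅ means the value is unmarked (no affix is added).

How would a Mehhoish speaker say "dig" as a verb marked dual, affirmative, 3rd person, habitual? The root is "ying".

yingedthiekhe

Attach person 3rd person -od → yingod.
Attach number dual -thu → yingodthu.
Attach aspect habitual -akh → yingodthuakh.
Attach polarity affirmative -a → yingodthuakha.
Apply vowel harmony: yingodthuakha → yingedthiekhe.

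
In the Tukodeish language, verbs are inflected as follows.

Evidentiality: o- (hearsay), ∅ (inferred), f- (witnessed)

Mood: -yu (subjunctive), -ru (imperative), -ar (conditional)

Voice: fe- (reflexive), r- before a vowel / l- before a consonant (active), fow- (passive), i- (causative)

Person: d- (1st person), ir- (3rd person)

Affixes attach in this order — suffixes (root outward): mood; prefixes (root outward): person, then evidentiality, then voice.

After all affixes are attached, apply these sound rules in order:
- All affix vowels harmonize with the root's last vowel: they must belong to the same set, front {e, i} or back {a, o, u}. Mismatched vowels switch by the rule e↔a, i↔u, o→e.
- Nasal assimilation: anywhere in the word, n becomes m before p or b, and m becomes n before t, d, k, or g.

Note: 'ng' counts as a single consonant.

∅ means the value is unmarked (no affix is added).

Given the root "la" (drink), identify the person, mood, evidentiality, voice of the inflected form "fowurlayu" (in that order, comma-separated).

Segment: fow-ir-la-yu.
person: ir- → 3rd person.
mood: -yu → subjunctive.
evidentiality: ∅ → inferred.
voice: fow- → passive.

3rd person, subjunctive, inferred, passive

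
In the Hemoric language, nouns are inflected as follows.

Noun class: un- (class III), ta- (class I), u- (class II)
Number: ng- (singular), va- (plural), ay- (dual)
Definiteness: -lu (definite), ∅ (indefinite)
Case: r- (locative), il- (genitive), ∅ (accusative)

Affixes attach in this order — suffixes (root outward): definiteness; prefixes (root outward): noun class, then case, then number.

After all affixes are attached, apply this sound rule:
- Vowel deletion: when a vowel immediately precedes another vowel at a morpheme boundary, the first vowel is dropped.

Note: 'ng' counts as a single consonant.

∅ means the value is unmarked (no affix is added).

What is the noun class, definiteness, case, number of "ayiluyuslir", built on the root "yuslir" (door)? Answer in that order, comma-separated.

class II, indefinite, genitive, dual

Segment: ay-il-u-yuslir.
noun class: u- → class II.
definiteness: ∅ → indefinite.
case: il- → genitive.
number: ay- → dual.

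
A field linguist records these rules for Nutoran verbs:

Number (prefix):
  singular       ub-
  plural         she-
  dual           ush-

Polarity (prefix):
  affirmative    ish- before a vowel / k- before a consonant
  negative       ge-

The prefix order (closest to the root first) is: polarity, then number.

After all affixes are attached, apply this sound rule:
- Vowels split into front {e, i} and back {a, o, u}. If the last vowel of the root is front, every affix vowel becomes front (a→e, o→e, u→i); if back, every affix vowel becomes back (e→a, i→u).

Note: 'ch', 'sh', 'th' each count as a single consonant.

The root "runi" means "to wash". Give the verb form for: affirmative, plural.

shekruni

Attach polarity affirmative k- (before consonant 'r') → kruni.
Attach number plural she- → shekruni.
Vowel harmony: no change.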